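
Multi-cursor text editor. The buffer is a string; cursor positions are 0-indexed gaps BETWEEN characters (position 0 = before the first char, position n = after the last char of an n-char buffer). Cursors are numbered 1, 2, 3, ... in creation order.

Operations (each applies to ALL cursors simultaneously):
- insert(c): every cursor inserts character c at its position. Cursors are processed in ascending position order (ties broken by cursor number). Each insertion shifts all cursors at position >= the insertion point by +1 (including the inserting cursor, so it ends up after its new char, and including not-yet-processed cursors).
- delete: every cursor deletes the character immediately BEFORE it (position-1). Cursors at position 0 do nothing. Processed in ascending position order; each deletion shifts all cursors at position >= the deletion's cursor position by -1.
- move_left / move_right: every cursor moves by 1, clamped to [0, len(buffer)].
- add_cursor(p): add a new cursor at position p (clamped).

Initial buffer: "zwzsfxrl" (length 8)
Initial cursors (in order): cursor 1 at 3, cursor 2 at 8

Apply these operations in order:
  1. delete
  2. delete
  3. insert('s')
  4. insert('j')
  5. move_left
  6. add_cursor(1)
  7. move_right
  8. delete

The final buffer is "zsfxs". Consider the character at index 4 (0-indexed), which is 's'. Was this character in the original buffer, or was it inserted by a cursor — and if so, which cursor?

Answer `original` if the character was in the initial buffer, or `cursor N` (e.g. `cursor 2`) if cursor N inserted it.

After op 1 (delete): buffer="zwsfxr" (len 6), cursors c1@2 c2@6, authorship ......
After op 2 (delete): buffer="zsfx" (len 4), cursors c1@1 c2@4, authorship ....
After op 3 (insert('s')): buffer="zssfxs" (len 6), cursors c1@2 c2@6, authorship .1...2
After op 4 (insert('j')): buffer="zsjsfxsj" (len 8), cursors c1@3 c2@8, authorship .11...22
After op 5 (move_left): buffer="zsjsfxsj" (len 8), cursors c1@2 c2@7, authorship .11...22
After op 6 (add_cursor(1)): buffer="zsjsfxsj" (len 8), cursors c3@1 c1@2 c2@7, authorship .11...22
After op 7 (move_right): buffer="zsjsfxsj" (len 8), cursors c3@2 c1@3 c2@8, authorship .11...22
After op 8 (delete): buffer="zsfxs" (len 5), cursors c1@1 c3@1 c2@5, authorship ....2
Authorship (.=original, N=cursor N): . . . . 2
Index 4: author = 2

Answer: cursor 2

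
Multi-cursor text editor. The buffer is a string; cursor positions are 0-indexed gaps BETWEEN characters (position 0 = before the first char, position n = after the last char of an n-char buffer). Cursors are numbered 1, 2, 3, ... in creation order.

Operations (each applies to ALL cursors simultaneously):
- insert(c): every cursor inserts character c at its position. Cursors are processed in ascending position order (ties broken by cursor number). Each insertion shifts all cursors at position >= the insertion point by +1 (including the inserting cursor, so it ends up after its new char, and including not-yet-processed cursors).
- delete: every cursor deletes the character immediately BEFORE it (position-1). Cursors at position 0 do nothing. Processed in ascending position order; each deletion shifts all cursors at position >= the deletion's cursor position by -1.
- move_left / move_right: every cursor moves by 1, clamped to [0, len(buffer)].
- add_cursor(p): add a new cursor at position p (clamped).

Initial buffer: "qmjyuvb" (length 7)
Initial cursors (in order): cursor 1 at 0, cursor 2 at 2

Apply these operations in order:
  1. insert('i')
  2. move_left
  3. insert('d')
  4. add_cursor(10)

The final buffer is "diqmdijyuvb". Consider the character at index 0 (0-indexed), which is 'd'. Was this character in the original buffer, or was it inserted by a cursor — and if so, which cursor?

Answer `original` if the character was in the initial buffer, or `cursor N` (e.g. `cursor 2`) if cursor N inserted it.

Answer: cursor 1

Derivation:
After op 1 (insert('i')): buffer="iqmijyuvb" (len 9), cursors c1@1 c2@4, authorship 1..2.....
After op 2 (move_left): buffer="iqmijyuvb" (len 9), cursors c1@0 c2@3, authorship 1..2.....
After op 3 (insert('d')): buffer="diqmdijyuvb" (len 11), cursors c1@1 c2@5, authorship 11..22.....
After op 4 (add_cursor(10)): buffer="diqmdijyuvb" (len 11), cursors c1@1 c2@5 c3@10, authorship 11..22.....
Authorship (.=original, N=cursor N): 1 1 . . 2 2 . . . . .
Index 0: author = 1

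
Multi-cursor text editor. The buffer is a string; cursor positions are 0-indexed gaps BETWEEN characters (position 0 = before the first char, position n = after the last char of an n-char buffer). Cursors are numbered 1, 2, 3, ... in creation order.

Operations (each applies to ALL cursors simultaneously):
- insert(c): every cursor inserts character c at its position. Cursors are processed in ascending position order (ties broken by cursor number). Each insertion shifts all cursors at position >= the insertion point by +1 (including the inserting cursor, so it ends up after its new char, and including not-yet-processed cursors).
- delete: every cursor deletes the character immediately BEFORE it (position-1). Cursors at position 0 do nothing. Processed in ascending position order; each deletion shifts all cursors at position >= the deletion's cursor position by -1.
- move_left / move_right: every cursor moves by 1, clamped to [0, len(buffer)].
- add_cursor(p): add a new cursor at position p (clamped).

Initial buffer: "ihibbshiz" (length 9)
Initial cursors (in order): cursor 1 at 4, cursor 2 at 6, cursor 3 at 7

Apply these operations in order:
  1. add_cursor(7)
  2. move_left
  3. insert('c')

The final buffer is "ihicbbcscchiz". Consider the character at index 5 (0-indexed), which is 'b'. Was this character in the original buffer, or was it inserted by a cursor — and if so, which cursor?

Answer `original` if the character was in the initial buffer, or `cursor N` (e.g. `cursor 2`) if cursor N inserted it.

After op 1 (add_cursor(7)): buffer="ihibbshiz" (len 9), cursors c1@4 c2@6 c3@7 c4@7, authorship .........
After op 2 (move_left): buffer="ihibbshiz" (len 9), cursors c1@3 c2@5 c3@6 c4@6, authorship .........
After op 3 (insert('c')): buffer="ihicbbcscchiz" (len 13), cursors c1@4 c2@7 c3@10 c4@10, authorship ...1..2.34...
Authorship (.=original, N=cursor N): . . . 1 . . 2 . 3 4 . . .
Index 5: author = original

Answer: original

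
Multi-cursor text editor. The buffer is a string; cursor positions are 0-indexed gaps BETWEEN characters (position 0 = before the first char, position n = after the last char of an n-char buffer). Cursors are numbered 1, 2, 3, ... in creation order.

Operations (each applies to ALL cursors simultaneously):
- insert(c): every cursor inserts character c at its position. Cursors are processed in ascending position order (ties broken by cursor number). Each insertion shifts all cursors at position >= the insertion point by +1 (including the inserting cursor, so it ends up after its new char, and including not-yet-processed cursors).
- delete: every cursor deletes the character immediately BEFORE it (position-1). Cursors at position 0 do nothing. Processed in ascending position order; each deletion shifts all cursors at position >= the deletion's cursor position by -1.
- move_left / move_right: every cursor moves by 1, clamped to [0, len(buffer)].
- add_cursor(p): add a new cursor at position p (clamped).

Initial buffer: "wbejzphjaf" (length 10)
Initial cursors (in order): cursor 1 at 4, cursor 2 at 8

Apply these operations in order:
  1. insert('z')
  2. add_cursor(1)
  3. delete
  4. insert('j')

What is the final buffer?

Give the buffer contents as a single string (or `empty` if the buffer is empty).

Answer: jbejjzphjjaf

Derivation:
After op 1 (insert('z')): buffer="wbejzzphjzaf" (len 12), cursors c1@5 c2@10, authorship ....1....2..
After op 2 (add_cursor(1)): buffer="wbejzzphjzaf" (len 12), cursors c3@1 c1@5 c2@10, authorship ....1....2..
After op 3 (delete): buffer="bejzphjaf" (len 9), cursors c3@0 c1@3 c2@7, authorship .........
After op 4 (insert('j')): buffer="jbejjzphjjaf" (len 12), cursors c3@1 c1@5 c2@10, authorship 3...1....2..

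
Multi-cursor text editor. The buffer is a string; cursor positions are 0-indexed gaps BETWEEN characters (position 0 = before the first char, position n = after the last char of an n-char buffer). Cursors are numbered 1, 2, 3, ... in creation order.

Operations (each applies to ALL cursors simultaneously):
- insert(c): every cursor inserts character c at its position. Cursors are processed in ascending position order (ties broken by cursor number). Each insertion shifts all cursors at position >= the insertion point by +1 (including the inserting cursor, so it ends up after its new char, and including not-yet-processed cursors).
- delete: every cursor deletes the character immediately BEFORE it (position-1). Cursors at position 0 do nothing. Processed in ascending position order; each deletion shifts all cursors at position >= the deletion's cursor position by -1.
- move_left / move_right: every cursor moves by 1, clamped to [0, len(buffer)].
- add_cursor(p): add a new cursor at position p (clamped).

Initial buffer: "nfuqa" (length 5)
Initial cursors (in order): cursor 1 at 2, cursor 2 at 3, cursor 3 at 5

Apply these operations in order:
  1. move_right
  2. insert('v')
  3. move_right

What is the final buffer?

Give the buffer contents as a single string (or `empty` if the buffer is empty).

After op 1 (move_right): buffer="nfuqa" (len 5), cursors c1@3 c2@4 c3@5, authorship .....
After op 2 (insert('v')): buffer="nfuvqvav" (len 8), cursors c1@4 c2@6 c3@8, authorship ...1.2.3
After op 3 (move_right): buffer="nfuvqvav" (len 8), cursors c1@5 c2@7 c3@8, authorship ...1.2.3

Answer: nfuvqvav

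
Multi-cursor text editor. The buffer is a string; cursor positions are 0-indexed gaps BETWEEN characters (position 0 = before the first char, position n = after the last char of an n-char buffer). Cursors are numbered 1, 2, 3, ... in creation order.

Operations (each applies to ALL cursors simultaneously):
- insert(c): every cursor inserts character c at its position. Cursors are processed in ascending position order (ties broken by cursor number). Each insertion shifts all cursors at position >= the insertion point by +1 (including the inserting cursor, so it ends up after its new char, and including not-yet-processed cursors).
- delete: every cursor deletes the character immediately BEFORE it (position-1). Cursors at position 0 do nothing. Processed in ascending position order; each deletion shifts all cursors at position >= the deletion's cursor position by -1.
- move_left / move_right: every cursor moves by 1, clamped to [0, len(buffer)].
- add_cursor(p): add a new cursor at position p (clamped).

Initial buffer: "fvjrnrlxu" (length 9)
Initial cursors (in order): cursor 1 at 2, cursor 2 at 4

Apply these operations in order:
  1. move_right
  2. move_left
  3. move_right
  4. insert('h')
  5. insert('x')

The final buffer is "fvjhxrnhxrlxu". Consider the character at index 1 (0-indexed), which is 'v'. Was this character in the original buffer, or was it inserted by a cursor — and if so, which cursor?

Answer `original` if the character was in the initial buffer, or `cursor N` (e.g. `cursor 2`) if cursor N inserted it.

Answer: original

Derivation:
After op 1 (move_right): buffer="fvjrnrlxu" (len 9), cursors c1@3 c2@5, authorship .........
After op 2 (move_left): buffer="fvjrnrlxu" (len 9), cursors c1@2 c2@4, authorship .........
After op 3 (move_right): buffer="fvjrnrlxu" (len 9), cursors c1@3 c2@5, authorship .........
After op 4 (insert('h')): buffer="fvjhrnhrlxu" (len 11), cursors c1@4 c2@7, authorship ...1..2....
After op 5 (insert('x')): buffer="fvjhxrnhxrlxu" (len 13), cursors c1@5 c2@9, authorship ...11..22....
Authorship (.=original, N=cursor N): . . . 1 1 . . 2 2 . . . .
Index 1: author = original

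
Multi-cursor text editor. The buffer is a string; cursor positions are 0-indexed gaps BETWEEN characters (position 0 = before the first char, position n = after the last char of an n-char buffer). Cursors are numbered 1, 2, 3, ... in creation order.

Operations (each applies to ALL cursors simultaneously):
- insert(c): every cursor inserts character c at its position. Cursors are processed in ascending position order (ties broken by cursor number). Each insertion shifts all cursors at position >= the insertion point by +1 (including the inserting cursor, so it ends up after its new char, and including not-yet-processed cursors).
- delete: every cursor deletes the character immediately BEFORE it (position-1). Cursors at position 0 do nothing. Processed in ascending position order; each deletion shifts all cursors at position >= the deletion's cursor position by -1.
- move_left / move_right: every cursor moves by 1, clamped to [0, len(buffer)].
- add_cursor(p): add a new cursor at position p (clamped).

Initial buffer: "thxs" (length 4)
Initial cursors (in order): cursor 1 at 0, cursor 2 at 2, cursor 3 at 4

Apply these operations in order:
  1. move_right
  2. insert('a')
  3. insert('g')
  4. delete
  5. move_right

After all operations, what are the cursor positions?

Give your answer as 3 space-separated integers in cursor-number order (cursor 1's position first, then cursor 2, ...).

Answer: 3 6 7

Derivation:
After op 1 (move_right): buffer="thxs" (len 4), cursors c1@1 c2@3 c3@4, authorship ....
After op 2 (insert('a')): buffer="tahxasa" (len 7), cursors c1@2 c2@5 c3@7, authorship .1..2.3
After op 3 (insert('g')): buffer="taghxagsag" (len 10), cursors c1@3 c2@7 c3@10, authorship .11..22.33
After op 4 (delete): buffer="tahxasa" (len 7), cursors c1@2 c2@5 c3@7, authorship .1..2.3
After op 5 (move_right): buffer="tahxasa" (len 7), cursors c1@3 c2@6 c3@7, authorship .1..2.3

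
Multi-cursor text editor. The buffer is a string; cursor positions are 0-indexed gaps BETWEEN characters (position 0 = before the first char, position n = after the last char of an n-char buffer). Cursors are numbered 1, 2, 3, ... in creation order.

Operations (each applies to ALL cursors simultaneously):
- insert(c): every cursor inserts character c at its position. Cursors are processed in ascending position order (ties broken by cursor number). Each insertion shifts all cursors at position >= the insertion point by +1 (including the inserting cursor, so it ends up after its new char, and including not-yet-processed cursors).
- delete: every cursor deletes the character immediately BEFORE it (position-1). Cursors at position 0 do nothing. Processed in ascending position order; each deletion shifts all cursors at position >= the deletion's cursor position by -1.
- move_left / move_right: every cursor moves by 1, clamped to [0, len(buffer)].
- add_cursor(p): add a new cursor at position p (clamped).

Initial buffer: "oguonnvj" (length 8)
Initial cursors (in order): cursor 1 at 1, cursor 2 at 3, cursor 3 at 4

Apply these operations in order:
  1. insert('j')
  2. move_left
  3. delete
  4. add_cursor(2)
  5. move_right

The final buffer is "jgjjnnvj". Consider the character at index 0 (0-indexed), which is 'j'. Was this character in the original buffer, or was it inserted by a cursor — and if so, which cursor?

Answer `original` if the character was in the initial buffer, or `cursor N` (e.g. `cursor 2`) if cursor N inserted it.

After op 1 (insert('j')): buffer="ojgujojnnvj" (len 11), cursors c1@2 c2@5 c3@7, authorship .1..2.3....
After op 2 (move_left): buffer="ojgujojnnvj" (len 11), cursors c1@1 c2@4 c3@6, authorship .1..2.3....
After op 3 (delete): buffer="jgjjnnvj" (len 8), cursors c1@0 c2@2 c3@3, authorship 1.23....
After op 4 (add_cursor(2)): buffer="jgjjnnvj" (len 8), cursors c1@0 c2@2 c4@2 c3@3, authorship 1.23....
After op 5 (move_right): buffer="jgjjnnvj" (len 8), cursors c1@1 c2@3 c4@3 c3@4, authorship 1.23....
Authorship (.=original, N=cursor N): 1 . 2 3 . . . .
Index 0: author = 1

Answer: cursor 1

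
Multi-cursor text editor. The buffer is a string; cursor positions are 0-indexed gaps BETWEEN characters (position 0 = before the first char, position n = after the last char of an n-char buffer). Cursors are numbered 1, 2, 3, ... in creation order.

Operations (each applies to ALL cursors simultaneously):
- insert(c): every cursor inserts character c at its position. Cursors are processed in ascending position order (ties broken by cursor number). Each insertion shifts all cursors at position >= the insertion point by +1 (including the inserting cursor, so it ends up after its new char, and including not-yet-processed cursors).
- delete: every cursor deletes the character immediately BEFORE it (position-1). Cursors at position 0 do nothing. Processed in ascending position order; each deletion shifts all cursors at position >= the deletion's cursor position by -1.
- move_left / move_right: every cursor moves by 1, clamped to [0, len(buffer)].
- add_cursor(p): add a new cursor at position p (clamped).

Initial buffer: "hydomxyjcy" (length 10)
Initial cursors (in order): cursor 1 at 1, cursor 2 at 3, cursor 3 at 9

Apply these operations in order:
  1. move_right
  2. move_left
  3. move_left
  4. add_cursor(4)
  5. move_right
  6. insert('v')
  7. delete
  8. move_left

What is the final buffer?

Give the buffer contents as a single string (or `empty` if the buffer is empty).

Answer: hydomxyjcy

Derivation:
After op 1 (move_right): buffer="hydomxyjcy" (len 10), cursors c1@2 c2@4 c3@10, authorship ..........
After op 2 (move_left): buffer="hydomxyjcy" (len 10), cursors c1@1 c2@3 c3@9, authorship ..........
After op 3 (move_left): buffer="hydomxyjcy" (len 10), cursors c1@0 c2@2 c3@8, authorship ..........
After op 4 (add_cursor(4)): buffer="hydomxyjcy" (len 10), cursors c1@0 c2@2 c4@4 c3@8, authorship ..........
After op 5 (move_right): buffer="hydomxyjcy" (len 10), cursors c1@1 c2@3 c4@5 c3@9, authorship ..........
After op 6 (insert('v')): buffer="hvydvomvxyjcvy" (len 14), cursors c1@2 c2@5 c4@8 c3@13, authorship .1..2..4....3.
After op 7 (delete): buffer="hydomxyjcy" (len 10), cursors c1@1 c2@3 c4@5 c3@9, authorship ..........
After op 8 (move_left): buffer="hydomxyjcy" (len 10), cursors c1@0 c2@2 c4@4 c3@8, authorship ..........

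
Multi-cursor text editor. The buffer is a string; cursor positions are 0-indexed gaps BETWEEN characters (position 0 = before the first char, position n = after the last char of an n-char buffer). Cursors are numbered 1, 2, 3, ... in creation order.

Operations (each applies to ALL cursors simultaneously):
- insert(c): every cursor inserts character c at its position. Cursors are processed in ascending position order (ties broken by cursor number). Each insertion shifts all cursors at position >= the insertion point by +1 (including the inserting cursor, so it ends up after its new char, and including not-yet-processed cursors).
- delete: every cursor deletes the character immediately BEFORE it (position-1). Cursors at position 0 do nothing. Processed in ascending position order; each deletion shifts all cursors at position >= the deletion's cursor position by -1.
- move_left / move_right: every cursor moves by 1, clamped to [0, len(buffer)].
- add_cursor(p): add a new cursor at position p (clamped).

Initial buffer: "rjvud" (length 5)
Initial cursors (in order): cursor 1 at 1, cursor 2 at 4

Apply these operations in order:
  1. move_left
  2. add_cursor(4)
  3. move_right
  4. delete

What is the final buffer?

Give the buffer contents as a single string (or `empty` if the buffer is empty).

Answer: jv

Derivation:
After op 1 (move_left): buffer="rjvud" (len 5), cursors c1@0 c2@3, authorship .....
After op 2 (add_cursor(4)): buffer="rjvud" (len 5), cursors c1@0 c2@3 c3@4, authorship .....
After op 3 (move_right): buffer="rjvud" (len 5), cursors c1@1 c2@4 c3@5, authorship .....
After op 4 (delete): buffer="jv" (len 2), cursors c1@0 c2@2 c3@2, authorship ..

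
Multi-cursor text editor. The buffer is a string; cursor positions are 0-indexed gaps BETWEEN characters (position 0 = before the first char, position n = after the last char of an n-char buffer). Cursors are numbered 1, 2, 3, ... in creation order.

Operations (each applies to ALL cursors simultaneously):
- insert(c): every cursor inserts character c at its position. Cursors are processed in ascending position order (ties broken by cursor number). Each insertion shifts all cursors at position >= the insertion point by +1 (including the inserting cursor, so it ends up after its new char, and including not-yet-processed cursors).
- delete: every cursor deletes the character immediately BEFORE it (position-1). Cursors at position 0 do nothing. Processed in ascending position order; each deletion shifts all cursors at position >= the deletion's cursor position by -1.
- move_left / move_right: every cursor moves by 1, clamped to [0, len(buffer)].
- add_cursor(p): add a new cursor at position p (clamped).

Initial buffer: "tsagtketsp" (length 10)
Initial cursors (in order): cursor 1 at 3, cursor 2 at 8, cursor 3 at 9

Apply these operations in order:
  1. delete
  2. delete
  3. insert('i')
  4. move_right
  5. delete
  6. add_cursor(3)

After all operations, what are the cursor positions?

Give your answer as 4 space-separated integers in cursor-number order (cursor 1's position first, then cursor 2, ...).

Answer: 2 4 4 3

Derivation:
After op 1 (delete): buffer="tsgtkep" (len 7), cursors c1@2 c2@6 c3@6, authorship .......
After op 2 (delete): buffer="tgtp" (len 4), cursors c1@1 c2@3 c3@3, authorship ....
After op 3 (insert('i')): buffer="tigtiip" (len 7), cursors c1@2 c2@6 c3@6, authorship .1..23.
After op 4 (move_right): buffer="tigtiip" (len 7), cursors c1@3 c2@7 c3@7, authorship .1..23.
After op 5 (delete): buffer="titi" (len 4), cursors c1@2 c2@4 c3@4, authorship .1.2
After op 6 (add_cursor(3)): buffer="titi" (len 4), cursors c1@2 c4@3 c2@4 c3@4, authorship .1.2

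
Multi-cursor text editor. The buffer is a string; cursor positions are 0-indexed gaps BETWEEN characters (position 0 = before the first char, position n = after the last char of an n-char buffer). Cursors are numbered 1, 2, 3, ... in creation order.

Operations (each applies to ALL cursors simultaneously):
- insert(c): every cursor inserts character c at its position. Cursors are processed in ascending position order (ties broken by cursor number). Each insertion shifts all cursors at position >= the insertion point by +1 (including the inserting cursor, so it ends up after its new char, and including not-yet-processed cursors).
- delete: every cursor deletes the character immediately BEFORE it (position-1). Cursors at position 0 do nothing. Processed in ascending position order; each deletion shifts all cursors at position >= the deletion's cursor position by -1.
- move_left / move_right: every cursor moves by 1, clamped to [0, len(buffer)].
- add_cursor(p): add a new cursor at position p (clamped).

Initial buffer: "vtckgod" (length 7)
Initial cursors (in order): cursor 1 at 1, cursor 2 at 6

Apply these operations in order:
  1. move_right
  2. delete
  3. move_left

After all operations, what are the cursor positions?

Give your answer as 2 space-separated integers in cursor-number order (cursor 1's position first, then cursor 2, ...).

After op 1 (move_right): buffer="vtckgod" (len 7), cursors c1@2 c2@7, authorship .......
After op 2 (delete): buffer="vckgo" (len 5), cursors c1@1 c2@5, authorship .....
After op 3 (move_left): buffer="vckgo" (len 5), cursors c1@0 c2@4, authorship .....

Answer: 0 4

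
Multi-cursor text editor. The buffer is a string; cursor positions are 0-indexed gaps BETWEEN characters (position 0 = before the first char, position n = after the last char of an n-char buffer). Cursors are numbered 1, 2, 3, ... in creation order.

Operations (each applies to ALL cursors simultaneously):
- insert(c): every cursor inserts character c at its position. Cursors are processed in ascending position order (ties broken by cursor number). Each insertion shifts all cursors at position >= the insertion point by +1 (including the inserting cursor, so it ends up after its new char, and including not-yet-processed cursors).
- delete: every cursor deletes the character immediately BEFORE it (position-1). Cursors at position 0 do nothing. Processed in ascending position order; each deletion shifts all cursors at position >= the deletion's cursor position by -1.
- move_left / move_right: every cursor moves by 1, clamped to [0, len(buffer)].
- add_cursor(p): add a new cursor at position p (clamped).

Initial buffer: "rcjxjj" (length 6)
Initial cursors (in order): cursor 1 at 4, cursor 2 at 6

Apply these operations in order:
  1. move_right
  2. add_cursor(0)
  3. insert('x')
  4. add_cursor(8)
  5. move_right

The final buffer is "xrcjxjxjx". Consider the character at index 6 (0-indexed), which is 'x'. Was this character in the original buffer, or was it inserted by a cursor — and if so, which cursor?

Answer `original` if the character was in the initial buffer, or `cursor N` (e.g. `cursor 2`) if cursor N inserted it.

After op 1 (move_right): buffer="rcjxjj" (len 6), cursors c1@5 c2@6, authorship ......
After op 2 (add_cursor(0)): buffer="rcjxjj" (len 6), cursors c3@0 c1@5 c2@6, authorship ......
After op 3 (insert('x')): buffer="xrcjxjxjx" (len 9), cursors c3@1 c1@7 c2@9, authorship 3.....1.2
After op 4 (add_cursor(8)): buffer="xrcjxjxjx" (len 9), cursors c3@1 c1@7 c4@8 c2@9, authorship 3.....1.2
After op 5 (move_right): buffer="xrcjxjxjx" (len 9), cursors c3@2 c1@8 c2@9 c4@9, authorship 3.....1.2
Authorship (.=original, N=cursor N): 3 . . . . . 1 . 2
Index 6: author = 1

Answer: cursor 1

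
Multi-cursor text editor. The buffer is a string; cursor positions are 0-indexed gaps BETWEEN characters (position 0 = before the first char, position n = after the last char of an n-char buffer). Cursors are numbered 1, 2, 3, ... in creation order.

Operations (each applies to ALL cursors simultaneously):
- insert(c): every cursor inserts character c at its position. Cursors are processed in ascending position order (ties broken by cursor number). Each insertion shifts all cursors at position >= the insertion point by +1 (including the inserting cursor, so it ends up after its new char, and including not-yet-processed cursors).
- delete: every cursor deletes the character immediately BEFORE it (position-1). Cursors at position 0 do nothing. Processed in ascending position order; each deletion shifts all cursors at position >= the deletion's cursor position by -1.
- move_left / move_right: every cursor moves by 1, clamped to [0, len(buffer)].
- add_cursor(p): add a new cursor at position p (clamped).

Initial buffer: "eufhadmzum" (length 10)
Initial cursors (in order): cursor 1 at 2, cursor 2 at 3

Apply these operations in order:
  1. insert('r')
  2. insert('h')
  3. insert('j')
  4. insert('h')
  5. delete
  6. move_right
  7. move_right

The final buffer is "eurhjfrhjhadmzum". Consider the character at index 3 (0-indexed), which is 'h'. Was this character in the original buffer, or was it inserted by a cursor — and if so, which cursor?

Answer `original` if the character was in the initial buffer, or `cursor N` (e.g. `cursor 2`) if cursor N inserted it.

Answer: cursor 1

Derivation:
After op 1 (insert('r')): buffer="eurfrhadmzum" (len 12), cursors c1@3 c2@5, authorship ..1.2.......
After op 2 (insert('h')): buffer="eurhfrhhadmzum" (len 14), cursors c1@4 c2@7, authorship ..11.22.......
After op 3 (insert('j')): buffer="eurhjfrhjhadmzum" (len 16), cursors c1@5 c2@9, authorship ..111.222.......
After op 4 (insert('h')): buffer="eurhjhfrhjhhadmzum" (len 18), cursors c1@6 c2@11, authorship ..1111.2222.......
After op 5 (delete): buffer="eurhjfrhjhadmzum" (len 16), cursors c1@5 c2@9, authorship ..111.222.......
After op 6 (move_right): buffer="eurhjfrhjhadmzum" (len 16), cursors c1@6 c2@10, authorship ..111.222.......
After op 7 (move_right): buffer="eurhjfrhjhadmzum" (len 16), cursors c1@7 c2@11, authorship ..111.222.......
Authorship (.=original, N=cursor N): . . 1 1 1 . 2 2 2 . . . . . . .
Index 3: author = 1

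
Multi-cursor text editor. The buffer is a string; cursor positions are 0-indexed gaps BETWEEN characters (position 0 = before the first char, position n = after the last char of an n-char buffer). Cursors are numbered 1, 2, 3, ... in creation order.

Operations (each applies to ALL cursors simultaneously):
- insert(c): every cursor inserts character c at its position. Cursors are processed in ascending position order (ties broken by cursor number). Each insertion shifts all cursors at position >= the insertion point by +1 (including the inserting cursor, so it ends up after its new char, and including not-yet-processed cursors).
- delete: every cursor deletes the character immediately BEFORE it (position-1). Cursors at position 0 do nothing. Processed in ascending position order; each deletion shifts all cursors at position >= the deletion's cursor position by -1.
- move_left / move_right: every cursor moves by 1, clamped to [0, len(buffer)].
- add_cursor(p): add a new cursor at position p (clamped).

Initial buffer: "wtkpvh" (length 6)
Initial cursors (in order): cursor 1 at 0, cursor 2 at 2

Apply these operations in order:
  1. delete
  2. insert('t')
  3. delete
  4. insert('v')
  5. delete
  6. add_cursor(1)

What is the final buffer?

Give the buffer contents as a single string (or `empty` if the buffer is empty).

After op 1 (delete): buffer="wkpvh" (len 5), cursors c1@0 c2@1, authorship .....
After op 2 (insert('t')): buffer="twtkpvh" (len 7), cursors c1@1 c2@3, authorship 1.2....
After op 3 (delete): buffer="wkpvh" (len 5), cursors c1@0 c2@1, authorship .....
After op 4 (insert('v')): buffer="vwvkpvh" (len 7), cursors c1@1 c2@3, authorship 1.2....
After op 5 (delete): buffer="wkpvh" (len 5), cursors c1@0 c2@1, authorship .....
After op 6 (add_cursor(1)): buffer="wkpvh" (len 5), cursors c1@0 c2@1 c3@1, authorship .....

Answer: wkpvh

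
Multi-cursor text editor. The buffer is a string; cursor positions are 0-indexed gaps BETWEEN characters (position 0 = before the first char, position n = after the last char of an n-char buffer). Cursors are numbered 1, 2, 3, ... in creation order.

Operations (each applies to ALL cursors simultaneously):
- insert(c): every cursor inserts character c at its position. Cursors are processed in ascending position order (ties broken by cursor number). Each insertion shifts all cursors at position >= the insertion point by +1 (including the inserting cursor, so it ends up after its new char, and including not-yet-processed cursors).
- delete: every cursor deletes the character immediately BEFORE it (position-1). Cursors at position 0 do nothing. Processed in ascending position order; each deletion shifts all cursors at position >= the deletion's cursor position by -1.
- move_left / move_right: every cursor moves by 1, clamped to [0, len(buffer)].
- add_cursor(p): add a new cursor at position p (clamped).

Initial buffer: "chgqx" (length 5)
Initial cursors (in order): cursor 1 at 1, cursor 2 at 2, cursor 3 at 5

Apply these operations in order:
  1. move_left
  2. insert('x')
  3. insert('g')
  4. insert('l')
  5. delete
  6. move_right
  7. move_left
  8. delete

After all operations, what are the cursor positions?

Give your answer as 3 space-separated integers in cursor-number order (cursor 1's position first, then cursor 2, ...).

Answer: 1 3 7

Derivation:
After op 1 (move_left): buffer="chgqx" (len 5), cursors c1@0 c2@1 c3@4, authorship .....
After op 2 (insert('x')): buffer="xcxhgqxx" (len 8), cursors c1@1 c2@3 c3@7, authorship 1.2...3.
After op 3 (insert('g')): buffer="xgcxghgqxgx" (len 11), cursors c1@2 c2@5 c3@10, authorship 11.22...33.
After op 4 (insert('l')): buffer="xglcxglhgqxglx" (len 14), cursors c1@3 c2@7 c3@13, authorship 111.222...333.
After op 5 (delete): buffer="xgcxghgqxgx" (len 11), cursors c1@2 c2@5 c3@10, authorship 11.22...33.
After op 6 (move_right): buffer="xgcxghgqxgx" (len 11), cursors c1@3 c2@6 c3@11, authorship 11.22...33.
After op 7 (move_left): buffer="xgcxghgqxgx" (len 11), cursors c1@2 c2@5 c3@10, authorship 11.22...33.
After op 8 (delete): buffer="xcxhgqxx" (len 8), cursors c1@1 c2@3 c3@7, authorship 1.2...3.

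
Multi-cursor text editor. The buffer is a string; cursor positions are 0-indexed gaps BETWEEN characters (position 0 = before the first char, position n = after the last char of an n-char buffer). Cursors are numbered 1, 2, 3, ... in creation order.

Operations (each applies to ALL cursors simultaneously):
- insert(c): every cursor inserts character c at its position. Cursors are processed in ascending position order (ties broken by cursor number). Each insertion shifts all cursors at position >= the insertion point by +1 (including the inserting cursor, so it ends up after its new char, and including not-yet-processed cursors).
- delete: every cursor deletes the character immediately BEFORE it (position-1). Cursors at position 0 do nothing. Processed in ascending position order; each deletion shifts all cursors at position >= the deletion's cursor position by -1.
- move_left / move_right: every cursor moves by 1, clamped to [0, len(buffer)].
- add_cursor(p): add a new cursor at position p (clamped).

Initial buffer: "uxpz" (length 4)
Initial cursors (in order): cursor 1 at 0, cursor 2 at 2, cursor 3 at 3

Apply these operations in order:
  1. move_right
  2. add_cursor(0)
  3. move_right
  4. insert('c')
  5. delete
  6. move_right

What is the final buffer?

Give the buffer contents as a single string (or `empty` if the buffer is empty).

Answer: uxpz

Derivation:
After op 1 (move_right): buffer="uxpz" (len 4), cursors c1@1 c2@3 c3@4, authorship ....
After op 2 (add_cursor(0)): buffer="uxpz" (len 4), cursors c4@0 c1@1 c2@3 c3@4, authorship ....
After op 3 (move_right): buffer="uxpz" (len 4), cursors c4@1 c1@2 c2@4 c3@4, authorship ....
After op 4 (insert('c')): buffer="ucxcpzcc" (len 8), cursors c4@2 c1@4 c2@8 c3@8, authorship .4.1..23
After op 5 (delete): buffer="uxpz" (len 4), cursors c4@1 c1@2 c2@4 c3@4, authorship ....
After op 6 (move_right): buffer="uxpz" (len 4), cursors c4@2 c1@3 c2@4 c3@4, authorship ....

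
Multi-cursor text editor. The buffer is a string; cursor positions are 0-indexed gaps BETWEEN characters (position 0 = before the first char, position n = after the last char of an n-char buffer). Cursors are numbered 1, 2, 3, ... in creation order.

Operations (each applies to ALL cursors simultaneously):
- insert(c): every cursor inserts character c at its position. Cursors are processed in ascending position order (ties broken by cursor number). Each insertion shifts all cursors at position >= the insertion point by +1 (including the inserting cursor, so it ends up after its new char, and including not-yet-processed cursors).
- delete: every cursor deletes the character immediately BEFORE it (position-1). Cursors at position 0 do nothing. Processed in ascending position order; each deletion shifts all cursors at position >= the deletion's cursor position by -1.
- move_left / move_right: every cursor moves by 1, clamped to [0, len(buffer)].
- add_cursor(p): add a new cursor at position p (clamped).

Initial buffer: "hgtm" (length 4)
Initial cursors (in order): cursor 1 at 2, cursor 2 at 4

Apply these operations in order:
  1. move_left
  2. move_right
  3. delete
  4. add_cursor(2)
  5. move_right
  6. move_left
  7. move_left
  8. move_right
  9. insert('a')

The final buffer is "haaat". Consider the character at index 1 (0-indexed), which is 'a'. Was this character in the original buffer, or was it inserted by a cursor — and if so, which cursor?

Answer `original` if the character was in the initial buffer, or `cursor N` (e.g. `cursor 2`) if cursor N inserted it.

Answer: cursor 1

Derivation:
After op 1 (move_left): buffer="hgtm" (len 4), cursors c1@1 c2@3, authorship ....
After op 2 (move_right): buffer="hgtm" (len 4), cursors c1@2 c2@4, authorship ....
After op 3 (delete): buffer="ht" (len 2), cursors c1@1 c2@2, authorship ..
After op 4 (add_cursor(2)): buffer="ht" (len 2), cursors c1@1 c2@2 c3@2, authorship ..
After op 5 (move_right): buffer="ht" (len 2), cursors c1@2 c2@2 c3@2, authorship ..
After op 6 (move_left): buffer="ht" (len 2), cursors c1@1 c2@1 c3@1, authorship ..
After op 7 (move_left): buffer="ht" (len 2), cursors c1@0 c2@0 c3@0, authorship ..
After op 8 (move_right): buffer="ht" (len 2), cursors c1@1 c2@1 c3@1, authorship ..
After op 9 (insert('a')): buffer="haaat" (len 5), cursors c1@4 c2@4 c3@4, authorship .123.
Authorship (.=original, N=cursor N): . 1 2 3 .
Index 1: author = 1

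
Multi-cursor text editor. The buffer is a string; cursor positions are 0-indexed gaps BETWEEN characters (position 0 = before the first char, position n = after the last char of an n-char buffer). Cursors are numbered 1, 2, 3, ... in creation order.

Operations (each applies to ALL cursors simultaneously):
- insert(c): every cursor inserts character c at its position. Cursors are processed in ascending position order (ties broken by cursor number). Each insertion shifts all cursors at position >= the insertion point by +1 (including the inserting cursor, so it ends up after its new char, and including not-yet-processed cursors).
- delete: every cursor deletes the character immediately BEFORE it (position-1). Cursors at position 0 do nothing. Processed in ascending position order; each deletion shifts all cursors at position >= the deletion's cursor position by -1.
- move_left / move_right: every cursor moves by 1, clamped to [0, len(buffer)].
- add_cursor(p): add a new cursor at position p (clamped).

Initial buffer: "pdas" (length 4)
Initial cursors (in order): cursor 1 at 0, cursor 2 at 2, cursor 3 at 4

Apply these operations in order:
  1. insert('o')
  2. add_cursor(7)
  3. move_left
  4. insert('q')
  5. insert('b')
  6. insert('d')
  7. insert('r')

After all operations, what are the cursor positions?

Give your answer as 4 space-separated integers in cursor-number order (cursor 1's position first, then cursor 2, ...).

After op 1 (insert('o')): buffer="opdoaso" (len 7), cursors c1@1 c2@4 c3@7, authorship 1..2..3
After op 2 (add_cursor(7)): buffer="opdoaso" (len 7), cursors c1@1 c2@4 c3@7 c4@7, authorship 1..2..3
After op 3 (move_left): buffer="opdoaso" (len 7), cursors c1@0 c2@3 c3@6 c4@6, authorship 1..2..3
After op 4 (insert('q')): buffer="qopdqoasqqo" (len 11), cursors c1@1 c2@5 c3@10 c4@10, authorship 11..22..343
After op 5 (insert('b')): buffer="qbopdqboasqqbbo" (len 15), cursors c1@2 c2@7 c3@14 c4@14, authorship 111..222..34343
After op 6 (insert('d')): buffer="qbdopdqbdoasqqbbddo" (len 19), cursors c1@3 c2@9 c3@18 c4@18, authorship 1111..2222..3434343
After op 7 (insert('r')): buffer="qbdropdqbdroasqqbbddrro" (len 23), cursors c1@4 c2@11 c3@22 c4@22, authorship 11111..22222..343434343

Answer: 4 11 22 22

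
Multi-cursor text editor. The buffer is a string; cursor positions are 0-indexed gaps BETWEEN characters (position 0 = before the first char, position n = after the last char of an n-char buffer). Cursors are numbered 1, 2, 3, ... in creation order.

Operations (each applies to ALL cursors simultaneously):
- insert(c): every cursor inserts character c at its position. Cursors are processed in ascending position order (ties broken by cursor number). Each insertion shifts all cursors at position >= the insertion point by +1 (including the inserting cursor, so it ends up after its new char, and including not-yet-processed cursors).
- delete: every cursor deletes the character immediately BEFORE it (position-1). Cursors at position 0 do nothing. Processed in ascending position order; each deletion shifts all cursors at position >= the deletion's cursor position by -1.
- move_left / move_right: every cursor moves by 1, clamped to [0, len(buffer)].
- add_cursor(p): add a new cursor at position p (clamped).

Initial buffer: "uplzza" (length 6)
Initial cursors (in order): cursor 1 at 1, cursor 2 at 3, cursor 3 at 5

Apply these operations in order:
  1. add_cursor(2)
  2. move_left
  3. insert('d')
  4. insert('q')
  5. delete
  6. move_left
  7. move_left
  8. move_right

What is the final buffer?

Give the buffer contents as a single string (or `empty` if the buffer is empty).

Answer: dudpdlzdza

Derivation:
After op 1 (add_cursor(2)): buffer="uplzza" (len 6), cursors c1@1 c4@2 c2@3 c3@5, authorship ......
After op 2 (move_left): buffer="uplzza" (len 6), cursors c1@0 c4@1 c2@2 c3@4, authorship ......
After op 3 (insert('d')): buffer="dudpdlzdza" (len 10), cursors c1@1 c4@3 c2@5 c3@8, authorship 1.4.2..3..
After op 4 (insert('q')): buffer="dqudqpdqlzdqza" (len 14), cursors c1@2 c4@5 c2@8 c3@12, authorship 11.44.22..33..
After op 5 (delete): buffer="dudpdlzdza" (len 10), cursors c1@1 c4@3 c2@5 c3@8, authorship 1.4.2..3..
After op 6 (move_left): buffer="dudpdlzdza" (len 10), cursors c1@0 c4@2 c2@4 c3@7, authorship 1.4.2..3..
After op 7 (move_left): buffer="dudpdlzdza" (len 10), cursors c1@0 c4@1 c2@3 c3@6, authorship 1.4.2..3..
After op 8 (move_right): buffer="dudpdlzdza" (len 10), cursors c1@1 c4@2 c2@4 c3@7, authorship 1.4.2..3..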